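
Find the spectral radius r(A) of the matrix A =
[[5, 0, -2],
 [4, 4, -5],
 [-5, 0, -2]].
r(A) = (3 + sqrt(89))/2 ≈ 6.217

The eigenvalues of A are the roots of its characteristic polynomial. With M = A (coefficients from the trace, the sum of principal 2x2 minors, and det A):
  p(λ) = det(λ I - M) = λ^3 - 7λ^2 - 8λ + 80.
By the rational root theorem any rational root is an integer divisor of 80. Testing λ = 4: p(4) = 64 - 112 - 32 + 80 = 0, so λ = 4 is a root. Dividing out (λ - 4) leaves p(λ) = (λ - 4)(λ^2 - 3λ - 20). For λ^2 - 3λ - 20 the discriminant is 89. It is nonnegative but not a perfect square, so the roots are real and irrational: λ = (3 ± sqrt(89))/2 ≈ 6.217, -3.217.
Thus the eigenvalues (to 4 decimals) are 6.217 (modulus 6.217); -3.217 (modulus 3.217); 4 (modulus 4). The spectral radius is the largest modulus: r(A) = (3 + sqrt(89))/2 ≈ 6.217. (Cross-check: r(A) ≤ ||A||_2 ≈ 9.1388; equality holds whenever A is normal, though it can also hold for some non-normal A.)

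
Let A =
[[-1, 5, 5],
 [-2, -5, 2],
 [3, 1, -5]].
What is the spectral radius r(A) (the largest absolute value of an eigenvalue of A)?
r(A) ≈ 5.9375

The eigenvalues of A are the roots of its characteristic polynomial. With M = A (coefficients from the trace, the sum of principal 2x2 minors, and det A):
  p(λ) = det(λ I - M) = λ^3 + 11λ^2 + 28λ - 22.
No integer candidate from the rational root theorem (±divisors of 22) is a root, so the roots are irrational. The cubic discriminant is Δ = -10852 < 0, so there is one real root and a complex-conjugate pair. p(0) = -22 and p(1) = 18 have opposite signs, so a root lies in (0, 1); Newton's method refines it to λ ≈ 0.624. Dividing out (λ - (0.624)) leaves approximately λ^2 + 11.624λ + 35.2539. For λ^2 + 11.624λ + 35.2539 the discriminant is -5.8973. It is negative, so the remaining roots are the complex-conjugate pair λ ≈ -5.812 ± 1.2142i. Their product equals the constant term, so |λ|^2 ≈ 35.2539 and |λ| ≈ 5.9375.
Thus the eigenvalues (to 4 decimals) are 0.624 (modulus 0.624); -5.812 ± 1.2142i (modulus 5.9375). The spectral radius is the largest modulus: r(A) ≈ 5.9375. (Cross-check: r(A) ≤ ||A||_2 ≈ 8.2136; equality holds whenever A is normal, though it can also hold for some non-normal A.)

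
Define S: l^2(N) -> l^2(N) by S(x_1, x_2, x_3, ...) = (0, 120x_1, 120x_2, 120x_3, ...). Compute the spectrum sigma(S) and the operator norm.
sigma(S) = closed disk {z in C : |z| ≤ 120}; ||S|| = 120

Note S = 120·U where U is the unit right shift (U x)_k = x_{k-1} (with x_0 := 0); so ||S|| = 120||U|| and sigma(S) = 120·sigma(U). ||S x||^2 = sum_{k≥1} |120x_k|^2 = 14400||x||^2, so ||S|| = 120 and sigma(S) ⊂ {|z| ≤ 120}. For any |lambda| < 120, the equation (S - lambda I) x = 0 forces x_1 = 0, then 120x_k = lambda x_{k+1} ⇒ x = 0, so S has no eigenvalues. But (S - lambda I) is not surjective for |lambda| < 120: solving (S - lambda I) x = e_1 would require x_n proportional to (lambda/120)^(-n), which is not in l^2. So every |lambda| < 120 lies in the residual spectrum. The boundary |lambda| = 120 is in the approximate point spectrum (the spectrum is closed). Hence sigma(S) is the closed disk of radius 120.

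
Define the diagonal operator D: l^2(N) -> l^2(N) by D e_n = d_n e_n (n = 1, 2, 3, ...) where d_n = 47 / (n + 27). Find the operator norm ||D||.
||D|| = 47/28 (attained at n = 1)

For D diagonal, ||D|| = sup_n |d_n| = sup_n 47/(n + 27). This is positive and strictly decreasing in n, so the supremum is attained at n = 1: d_1 = 47/(1 + 27) = 47/28. Hence ||D|| = 47/28.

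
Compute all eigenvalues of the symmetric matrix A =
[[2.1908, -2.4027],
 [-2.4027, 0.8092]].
sigma(A) ≈ {-1, 4}

A is real symmetric, so its spectrum consists of real eigenvalues. Expanding the characteristic polynomial of the displayed matrix gives
  det(λ I - A) = p(λ) = λ^2 + (-3)λ + (-4).
Solving p(λ) = 0 yields eigenvalues ≈ -1, 4. (A is shown rounded to 4 decimals, so these recover the underlying integer eigenvalues to within that precision.)
Verification: the trace of A = 3 equals the sum of eigenvalues 3, and det(A) ≈ -4.0002 matches the eigenvalue product -4.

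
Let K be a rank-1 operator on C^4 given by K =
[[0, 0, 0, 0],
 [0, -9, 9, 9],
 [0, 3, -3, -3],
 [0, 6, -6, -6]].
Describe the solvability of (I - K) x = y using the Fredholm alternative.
(I - K) is invertible (det(I - K) = 19 ≠ 0), so for every y in C^4 the equation (I - K) x = y has a unique solution.

K has rank 1, so it is an outer product K = u v^T: every row of K is a multiple of one row vector. Reading off the entries, u = (0, 3, -1, -2) and v = (0, -3, 3, 3) (row i of K equals u_i·v^T). A rank-one matrix u v^T satisfies K u = u (v·u) and kills the (3)-dimensional subspace v^⊥, so its characteristic polynomial is lambda^3 (lambda - v·u) with v·u = tr K = -18. Hence the eigenvalues of I - K are 1 (multiplicity 3) and 1 - (-18) = 19, so det(I - K) = 19. (Direct check: I - K =
[[1, 0, 0, 0],
 [0, 10, -9, -9],
 [0, -3, 4, 3],
 [0, -6, 6, 7]]
has determinant 19.) The finite-dimensional Fredholm alternative says: either (I - K) is invertible, or ker(I - K) ≠ {0} and then range(I - K) = ker((I - K)^*)^⊥, with dim ker(I - K) = dim ker((I - K)^*). Since det(I - K) ≠ 0, 1 is not an eigenvalue of K and ker(I - K) = {0}, so we are in the first case: for every y there is a unique x = (I - K)^(-1) y. Explicitly, by the Sherman–Morrison formula, (I - u v^T)^(-1) = I + u v^T/(1 - v·u), i.e. (I - K)^(-1) = I + K/(19).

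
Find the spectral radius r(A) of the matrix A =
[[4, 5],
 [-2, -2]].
r(A) = sqrt(2) ≈ 1.4142

The eigenvalues of A are the roots of its characteristic polynomial. With M = A (coefficients from the trace and determinant):
  p(λ) = det(λ I - M) = λ^2 - 2λ + 2.
For λ^2 - 2λ + 2 the discriminant is -4. It is negative, so the roots are the complex-conjugate pair λ = 1 ± (sqrt(4)/2) i ≈ 1 ± 1i. For a conjugate pair the product of the roots equals the constant term, so |λ|^2 = 2 and |λ| = sqrt(2) ≈ 1.4142.
Thus the eigenvalues (to 4 decimals) are 1 ± 1i (modulus 1.4142). The spectral radius is the largest modulus: r(A) = sqrt(2) ≈ 1.4142. (Cross-check: r(A) ≤ ||A||_2 ≈ 6.9942; equality holds whenever A is normal, though it can also hold for some non-normal A.)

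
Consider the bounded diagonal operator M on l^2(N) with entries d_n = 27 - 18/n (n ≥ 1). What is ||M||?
||M|| = 27

For a diagonal operator on l^2 with entries d_n, ||M|| = sup_n |d_n|. Here d_1 = 9, d_2 = 18, ..., and d_n = 27 - 18/n increases monotonically toward 27. All terms lie in [9, 27), so |d_n| = d_n and the supremum is the limit 27, which is not attained by any individual d_n. Hence ||M|| = 27.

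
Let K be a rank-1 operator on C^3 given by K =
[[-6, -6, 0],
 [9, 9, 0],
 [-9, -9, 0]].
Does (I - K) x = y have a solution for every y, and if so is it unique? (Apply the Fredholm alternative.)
(I - K) is invertible (det(I - K) = -2 ≠ 0), so for every y in C^3 the equation (I - K) x = y has a unique solution.

K has rank 1, so it is an outer product K = u v^T: every row of K is a multiple of one row vector. Reading off the entries, u = (-2, 3, -3) and v = (3, 3, 0) (row i of K equals u_i·v^T). A rank-one matrix u v^T satisfies K u = u (v·u) and kills the (2)-dimensional subspace v^⊥, so its characteristic polynomial is lambda^2 (lambda - v·u) with v·u = tr K = 3. Hence the eigenvalues of I - K are 1 (multiplicity 2) and 1 - (3) = -2, so det(I - K) = -2. (Direct check: I - K =
[[7, 6, 0],
 [-9, -8, 0],
 [9, 9, 1]]
has determinant -2.) The finite-dimensional Fredholm alternative says: either (I - K) is invertible, or ker(I - K) ≠ {0} and then range(I - K) = ker((I - K)^*)^⊥, with dim ker(I - K) = dim ker((I - K)^*). Since det(I - K) ≠ 0, 1 is not an eigenvalue of K and ker(I - K) = {0}, so we are in the first case: for every y there is a unique x = (I - K)^(-1) y. Explicitly, by the Sherman–Morrison formula, (I - u v^T)^(-1) = I + u v^T/(1 - v·u), i.e. (I - K)^(-1) = I + K/(-2).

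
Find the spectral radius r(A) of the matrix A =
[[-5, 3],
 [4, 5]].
r(A) = sqrt(148)/2 ≈ 6.0828

The eigenvalues of A are the roots of its characteristic polynomial. With M = A (coefficients from the trace and determinant):
  p(λ) = det(λ I - M) = λ^2 - 37.
For λ^2 - 37 the discriminant is 148. It is nonnegative but not a perfect square, so the roots are real and irrational: λ = ± sqrt(148)/2 ≈ 6.0828, -6.0828.
Thus the eigenvalues (to 4 decimals) are 6.0828 (modulus 6.0828); -6.0828 (modulus 6.0828). The spectral radius is the largest modulus: r(A) = sqrt(148)/2 ≈ 6.0828. (Cross-check: r(A) ≤ ||A||_2 ≈ 6.6033; equality holds whenever A is normal, though it can also hold for some non-normal A.)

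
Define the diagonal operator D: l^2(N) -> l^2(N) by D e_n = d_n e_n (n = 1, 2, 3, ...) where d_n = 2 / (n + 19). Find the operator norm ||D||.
||D|| = 1/10 (attained at n = 1)

For D diagonal, ||D|| = sup_n |d_n| = sup_n 2/(n + 19). This is positive and strictly decreasing in n, so the supremum is attained at n = 1: d_1 = 2/(1 + 19) = 1/10. Hence ||D|| = 1/10.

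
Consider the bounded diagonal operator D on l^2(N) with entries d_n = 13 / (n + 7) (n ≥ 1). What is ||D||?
||D|| = 13/8 (attained at n = 1)

For D diagonal, ||D|| = sup_n |d_n| = sup_n 13/(n + 7). This is positive and strictly decreasing in n, so the supremum is attained at n = 1: d_1 = 13/(1 + 7) = 13/8. Hence ||D|| = 13/8.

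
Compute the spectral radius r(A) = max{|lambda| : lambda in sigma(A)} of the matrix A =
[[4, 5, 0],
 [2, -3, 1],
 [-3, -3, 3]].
r(A) ≈ 4.1141

The eigenvalues of A are the roots of its characteristic polynomial. With M = A (coefficients from the trace, the sum of principal 2x2 minors, and det A):
  p(λ) = det(λ I - M) = λ^3 - 4λ^2 - 16λ + 69.
No integer candidate from the rational root theorem (±divisors of 69) is a root, so the roots are irrational. The cubic discriminant is Δ = -10915 < 0, so there is one real root and a complex-conjugate pair. p(-5) = -76 and p(-4) = 5 have opposite signs, so a root lies in (-5, -4); Newton's method refines it to λ ≈ -4.0766. Dividing out (λ - (-4.0766)) leaves approximately λ^2 - 8.0766λ + 16.9257. For λ^2 - 8.0766λ + 16.9257 the discriminant is -2.4704. It is negative, so the remaining roots are the complex-conjugate pair λ ≈ 4.0383 ± 0.7859i. Their product equals the constant term, so |λ|^2 ≈ 16.9257 and |λ| ≈ 4.1141.
Thus the eigenvalues (to 4 decimals) are -4.0766 (modulus 4.0766); 4.0383 ± 0.7859i (modulus 4.1141). The spectral radius is the largest modulus: r(A) ≈ 4.1141. (Cross-check: r(A) ≤ ||A||_2 ≈ 7.9751; equality holds whenever A is normal, though it can also hold for some non-normal A.)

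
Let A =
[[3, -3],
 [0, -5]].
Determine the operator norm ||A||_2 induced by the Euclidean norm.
||A||_2 = sqrt((43 + sqrt(949))/2) ≈ 6.0748 (= sqrt(largest eigenvalue of A^T A))

||A||_2 = sigma_max(A) = sqrt(lambda_max(A^T A)). Form the symmetric matrix M = A^T A =
[[9, -9],
 [-9, 34]].
Its characteristic polynomial (trace, determinant of M give the coefficients) is
  p(λ) = det(λ I - M) = λ^2 - 43λ + 225.
For λ^2 - 43λ + 225 the discriminant is 949. It is nonnegative but not a perfect square, so the roots are real and irrational: λ = (43 ± sqrt(949))/2 ≈ 36.9029, 6.0971.
So the eigenvalues of A^T A are ≈ 6.0971, 36.9029 (all ≥ 0, as they must be for A^T A). The largest is λ_max = (43 + sqrt(949))/2 ≈ 36.9029, hence ||A||_2 = sqrt(λ_max) = sqrt((43 + sqrt(949))/2) ≈ 6.0748.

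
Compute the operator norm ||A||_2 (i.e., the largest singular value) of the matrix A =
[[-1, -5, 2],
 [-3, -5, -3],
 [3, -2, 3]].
||A||_2 ≈ 7.7135 (= sqrt(largest eigenvalue of A^T A))

||A||_2 = sigma_max(A) = sqrt(lambda_max(A^T A)). Form the symmetric matrix M = A^T A =
[[19, 14, 16],
 [14, 54, -1],
 [16, -1, 22]].
Its characteristic polynomial (trace, sum of principal 2x2 minors, determinant of M give the coefficients) is
  p(λ) = det(λ I - M) = λ^3 - 95λ^2 + 2179λ - 3969.
No integer candidate from the rational root theorem (±divisors of 3969) is a root, so the roots are irrational. The cubic discriminant is Δ = 2218980432 > 0, so there are three distinct real roots. p(1) = -1884 and p(2) = 17 have opposite signs, so a root lies in (1, 2); Newton's method refines it to λ ≈ 1.9906. p(33) = 420 and p(34) = -399 have opposite signs, so a root lies in (33, 34); Newton's method refines it to λ ≈ 33.5111. p(59) = -724 and p(60) = 771 have opposite signs, so a root lies in (59, 60); Newton's method refines it to λ ≈ 59.4982. Check (Vieta): the three roots sum to 95, matching tr M = 95.
So the eigenvalues of A^T A are ≈ 1.9906, 33.5111, 59.4982 (all ≥ 0, as they must be for A^T A). The largest is λ_max ≈ 59.4982, hence ||A||_2 = sqrt(λ_max) ≈ 7.7135.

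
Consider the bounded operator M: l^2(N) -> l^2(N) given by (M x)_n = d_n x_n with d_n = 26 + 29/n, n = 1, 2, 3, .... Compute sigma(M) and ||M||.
sigma(M) = {26 + 29/n : n ≥ 1} ∪ {26}; ||M|| = 55

A bounded diagonal operator on l^2 with diagonal entries d_n has spectrum equal to the closure of {d_n : n ≥ 1}: every d_n is an eigenvalue (with eigenvector e_n), so {d_n} ⊂ sigma(M); the spectrum is closed, so its closure is too; and for lambda not in the closure, (M - lambda I) has bounded inverse (the diagonal entries 1/(d_n - lambda) are bounded). For our sequence d_n = 26 + 29/n, n = 1, 2, 3, ...:
  - {d_n} = {26 + 29/n : n ≥ 1}; the only limit point is 26
  - closure = {26 + 29/n : n ≥ 1} ∪ {26}
For the norm: a diagonal operator has ||M|| = sup_n |d_n|. Here d_n = 26 + 29/n is positive and decreasing, so sup_n |d_n| = d_1 = 26 + 29 = 55. So ||M|| = 55.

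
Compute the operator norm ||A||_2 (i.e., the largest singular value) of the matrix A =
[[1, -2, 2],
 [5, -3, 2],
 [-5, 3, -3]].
||A||_2 ≈ 9.3354 (= sqrt(largest eigenvalue of A^T A))

||A||_2 = sigma_max(A) = sqrt(lambda_max(A^T A)). Form the symmetric matrix M = A^T A =
[[51, -32, 27],
 [-32, 22, -19],
 [27, -19, 17]].
Its characteristic polynomial (trace, sum of principal 2x2 minors, determinant of M give the coefficients) is
  p(λ) = det(λ I - M) = λ^3 - 90λ^2 + 249λ - 49.
No integer candidate from the rational root theorem (±divisors of 49) is a root, so the roots are irrational. The cubic discriminant is Δ = 317271897 > 0, so there are three distinct real roots. p(0) = -49 and p(1) = 111 have opposite signs, so a root lies in (0, 1); Newton's method refines it to λ ≈ 0.2132. p(2) = 97 and p(3) = -85 have opposite signs, so a root lies in (2, 3); Newton's method refines it to λ ≈ 2.6375. p(87) = -1093 and p(88) = 6375 have opposite signs, so a root lies in (87, 88); Newton's method refines it to λ ≈ 87.1493. Check (Vieta): the three roots sum to 90, matching tr M = 90.
So the eigenvalues of A^T A are ≈ 0.2132, 2.6375, 87.1493 (all ≥ 0, as they must be for A^T A). The largest is λ_max ≈ 87.1493, hence ||A||_2 = sqrt(λ_max) ≈ 9.3354.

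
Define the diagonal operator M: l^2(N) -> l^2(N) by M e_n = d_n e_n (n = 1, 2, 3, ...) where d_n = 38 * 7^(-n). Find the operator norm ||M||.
||M|| = 38/7 (attained at n = 1)

For M diagonal, ||M|| = sup_n |d_n|. The sequence d_n = 38 * 7^(-n) is positive and strictly decreasing (ratio 7^(-1) < 1), so the supremum is d_1 = 38/7. Hence ||M|| = 38/7.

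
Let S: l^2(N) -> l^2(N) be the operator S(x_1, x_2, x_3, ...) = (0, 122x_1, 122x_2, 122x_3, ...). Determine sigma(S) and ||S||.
sigma(S) = closed disk {z in C : |z| ≤ 122}; ||S|| = 122

Note S = 122·U where U is the unit right shift (U x)_k = x_{k-1} (with x_0 := 0); so ||S|| = 122||U|| and sigma(S) = 122·sigma(U). ||S x||^2 = sum_{k≥1} |122x_k|^2 = 14884||x||^2, so ||S|| = 122 and sigma(S) ⊂ {|z| ≤ 122}. For any |lambda| < 122, the equation (S - lambda I) x = 0 forces x_1 = 0, then 122x_k = lambda x_{k+1} ⇒ x = 0, so S has no eigenvalues. But (S - lambda I) is not surjective for |lambda| < 122: solving (S - lambda I) x = e_1 would require x_n proportional to (lambda/122)^(-n), which is not in l^2. So every |lambda| < 122 lies in the residual spectrum. The boundary |lambda| = 122 is in the approximate point spectrum (the spectrum is closed). Hence sigma(S) is the closed disk of radius 122.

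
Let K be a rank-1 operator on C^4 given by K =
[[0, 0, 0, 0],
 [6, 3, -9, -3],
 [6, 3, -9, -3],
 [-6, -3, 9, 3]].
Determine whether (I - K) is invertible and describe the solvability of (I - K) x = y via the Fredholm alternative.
(I - K) is invertible (det(I - K) = 4 ≠ 0), so for every y in C^4 the equation (I - K) x = y has a unique solution.

K has rank 1, so it is an outer product K = u v^T: every row of K is a multiple of one row vector. Reading off the entries, u = (0, 3, 3, -3) and v = (2, 1, -3, -1) (row i of K equals u_i·v^T). A rank-one matrix u v^T satisfies K u = u (v·u) and kills the (3)-dimensional subspace v^⊥, so its characteristic polynomial is lambda^3 (lambda - v·u) with v·u = tr K = -3. Hence the eigenvalues of I - K are 1 (multiplicity 3) and 1 - (-3) = 4, so det(I - K) = 4. (Direct check: I - K =
[[1, 0, 0, 0],
 [-6, -2, 9, 3],
 [-6, -3, 10, 3],
 [6, 3, -9, -2]]
has determinant 4.) The finite-dimensional Fredholm alternative says: either (I - K) is invertible, or ker(I - K) ≠ {0} and then range(I - K) = ker((I - K)^*)^⊥, with dim ker(I - K) = dim ker((I - K)^*). Since det(I - K) ≠ 0, 1 is not an eigenvalue of K and ker(I - K) = {0}, so we are in the first case: for every y there is a unique x = (I - K)^(-1) y. Explicitly, by the Sherman–Morrison formula, (I - u v^T)^(-1) = I + u v^T/(1 - v·u), i.e. (I - K)^(-1) = I + K/(4).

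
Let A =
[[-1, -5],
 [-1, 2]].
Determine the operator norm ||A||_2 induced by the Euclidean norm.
||A||_2 = sqrt((31 + sqrt(765))/2) ≈ 5.4157 (= sqrt(largest eigenvalue of A^T A))

||A||_2 = sigma_max(A) = sqrt(lambda_max(A^T A)). Form the symmetric matrix M = A^T A =
[[2, 3],
 [3, 29]].
Its characteristic polynomial (trace, determinant of M give the coefficients) is
  p(λ) = det(λ I - M) = λ^2 - 31λ + 49.
For λ^2 - 31λ + 49 the discriminant is 765. It is nonnegative but not a perfect square, so the roots are real and irrational: λ = (31 ± sqrt(765))/2 ≈ 29.3293, 1.6707.
So the eigenvalues of A^T A are ≈ 1.6707, 29.3293 (all ≥ 0, as they must be for A^T A). The largest is λ_max = (31 + sqrt(765))/2 ≈ 29.3293, hence ||A||_2 = sqrt(λ_max) = sqrt((31 + sqrt(765))/2) ≈ 5.4157.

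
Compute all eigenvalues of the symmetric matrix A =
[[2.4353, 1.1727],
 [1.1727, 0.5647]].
sigma(A) ≈ {0, 3}

A is real symmetric, so its spectrum consists of real eigenvalues. Expanding the characteristic polynomial of the displayed matrix gives
  det(λ I - A) = p(λ) = λ^2 + (-3)λ + (0).
Solving p(λ) = 0 yields eigenvalues ≈ 0, 3. (A is shown rounded to 4 decimals, so these recover the underlying integer eigenvalues to within that precision.)
Verification: the trace of A = 3 equals the sum of eigenvalues 3, and det(A) ≈ -0.0000 matches the eigenvalue product 0.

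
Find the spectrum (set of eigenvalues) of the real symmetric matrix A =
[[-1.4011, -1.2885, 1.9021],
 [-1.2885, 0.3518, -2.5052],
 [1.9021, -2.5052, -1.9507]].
sigma(A) ≈ {-4, -2, 3}

A is real symmetric, so its spectrum consists of real eigenvalues. Expanding the characteristic polynomial of the displayed matrix gives
  det(λ I - A) = p(λ) = λ^3 + (3)λ^2 + (-10)λ + (-24).
Solving p(λ) = 0 yields eigenvalues ≈ -4, -2, 3. (A is shown rounded to 4 decimals, so these recover the underlying integer eigenvalues to within that precision.)
Verification: the trace of A = -3 equals the sum of eigenvalues -3, and det(A) ≈ 24.0004 matches the eigenvalue product 24.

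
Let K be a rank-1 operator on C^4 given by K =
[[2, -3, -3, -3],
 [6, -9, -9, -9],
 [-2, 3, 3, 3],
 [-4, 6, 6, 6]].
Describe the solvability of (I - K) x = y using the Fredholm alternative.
(I - K) is invertible (det(I - K) = -1 ≠ 0), so for every y in C^4 the equation (I - K) x = y has a unique solution.

K has rank 1, so it is an outer product K = u v^T: every row of K is a multiple of one row vector. Reading off the entries, u = (1, 3, -1, -2) and v = (2, -3, -3, -3) (row i of K equals u_i·v^T). A rank-one matrix u v^T satisfies K u = u (v·u) and kills the (3)-dimensional subspace v^⊥, so its characteristic polynomial is lambda^3 (lambda - v·u) with v·u = tr K = 2. Hence the eigenvalues of I - K are 1 (multiplicity 3) and 1 - (2) = -1, so det(I - K) = -1. (Direct check: I - K =
[[-1, 3, 3, 3],
 [-6, 10, 9, 9],
 [2, -3, -2, -3],
 [4, -6, -6, -5]]
has determinant -1.) The finite-dimensional Fredholm alternative says: either (I - K) is invertible, or ker(I - K) ≠ {0} and then range(I - K) = ker((I - K)^*)^⊥, with dim ker(I - K) = dim ker((I - K)^*). Since det(I - K) ≠ 0, 1 is not an eigenvalue of K and ker(I - K) = {0}, so we are in the first case: for every y there is a unique x = (I - K)^(-1) y. Explicitly, by the Sherman–Morrison formula, (I - u v^T)^(-1) = I + u v^T/(1 - v·u), i.e. (I - K)^(-1) = I - K.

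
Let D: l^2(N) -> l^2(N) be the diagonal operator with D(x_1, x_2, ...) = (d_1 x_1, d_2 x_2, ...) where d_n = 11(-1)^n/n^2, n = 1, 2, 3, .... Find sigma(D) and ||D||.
sigma(D) = {11(-1)^n/n^2 : n ≥ 1} ∪ {0}; ||D|| = 11

A bounded diagonal operator on l^2 with diagonal entries d_n has spectrum equal to the closure of {d_n : n ≥ 1}: every d_n is an eigenvalue (with eigenvector e_n), so {d_n} ⊂ sigma(D); the spectrum is closed, so its closure is too; and for lambda not in the closure, (D - lambda I) has bounded inverse (the diagonal entries 1/(d_n - lambda) are bounded). For our sequence d_n = 11(-1)^n/n^2, n = 1, 2, 3, ...:
  - {d_n} = {11(-1)^n/n^2 : n ≥ 1}; the only limit point is 0
  - closure = {11(-1)^n/n^2 : n ≥ 1} ∪ {0}
For the norm: a diagonal operator has ||D|| = sup_n |d_n|. Here |d_n| = 11/n^2 is decreasing, so sup_n |d_n| = |d_1| = 11. So ||D|| = 11.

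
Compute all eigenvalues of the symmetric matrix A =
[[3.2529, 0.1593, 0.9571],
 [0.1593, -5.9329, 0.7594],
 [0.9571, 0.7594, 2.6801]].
sigma(A) ≈ {-6, 2, 4}

A is real symmetric, so its spectrum consists of real eigenvalues. Expanding the characteristic polynomial of the displayed matrix gives
  det(λ I - A) = p(λ) = λ^3 + (0)λ^2 + (-28)λ + (48.0012).
Solving p(λ) = 0 yields eigenvalues ≈ -6, 2, 4. (A is shown rounded to 4 decimals, so these recover the underlying integer eigenvalues to within that precision.)
Verification: the trace of A = 0 equals the sum of eigenvalues 0, and det(A) ≈ -48.0012 matches the eigenvalue product -48.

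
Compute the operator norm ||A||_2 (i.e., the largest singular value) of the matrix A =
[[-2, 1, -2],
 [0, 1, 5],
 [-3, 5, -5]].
||A||_2 ≈ 8.7286 (= sqrt(largest eigenvalue of A^T A))

||A||_2 = sigma_max(A) = sqrt(lambda_max(A^T A)). Form the symmetric matrix M = A^T A =
[[13, -17, 19],
 [-17, 27, -22],
 [19, -22, 54]].
Its characteristic polynomial (trace, sum of principal 2x2 minors, determinant of M give the coefficients) is
  p(λ) = det(λ I - M) = λ^3 - 94λ^2 + 1377λ - 1521.
No integer candidate from the rational root theorem (±divisors of 1521) is a root, so the roots are irrational. The cubic discriminant is Δ = 4738334913 > 0, so there are three distinct real roots. p(1) = -237 and p(2) = 865 have opposite signs, so a root lies in (1, 2); Newton's method refines it to λ ≈ 1.2019. p(16) = 543 and p(17) = -365 have opposite signs, so a root lies in (16, 17); Newton's method refines it to λ ≈ 16.6097. p(76) = -837 and p(77) = 3715 have opposite signs, so a root lies in (76, 77); Newton's method refines it to λ ≈ 76.1884. Check (Vieta): the three roots sum to 94, matching tr M = 94.
So the eigenvalues of A^T A are ≈ 1.2019, 16.6097, 76.1884 (all ≥ 0, as they must be for A^T A). The largest is λ_max ≈ 76.1884, hence ||A||_2 = sqrt(λ_max) ≈ 8.7286.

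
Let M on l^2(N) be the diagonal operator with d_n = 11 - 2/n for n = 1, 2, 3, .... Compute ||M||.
||M|| = 11

For a diagonal operator on l^2 with entries d_n, ||M|| = sup_n |d_n|. Here d_1 = 9, d_2 = 10, ..., and d_n = 11 - 2/n increases monotonically toward 11. All terms lie in [9, 11), so |d_n| = d_n and the supremum is the limit 11, which is not attained by any individual d_n. Hence ||M|| = 11.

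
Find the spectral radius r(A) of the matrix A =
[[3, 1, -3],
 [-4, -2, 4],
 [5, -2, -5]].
r(A) = 4

The eigenvalues of A are the roots of its characteristic polynomial. With M = A (coefficients from the trace, the sum of principal 2x2 minors, and det A):
  p(λ) = det(λ I - M) = λ^3 + 4λ^2 + 16λ.
The constant term is 0, so λ = 0 is a root. Dividing out λ leaves p(λ) = λ(λ^2 + 4λ + 16). For λ^2 + 4λ + 16 the discriminant is -48. It is negative, so the roots are the complex-conjugate pair λ = -2 ± (sqrt(48)/2) i ≈ -2 ± 3.4641i. For a conjugate pair the product of the roots equals the constant term, so |λ|^2 = 16 and |λ| = sqrt(16) = 4.
Thus the eigenvalues (to 4 decimals) are -2 ± 3.4641i (modulus 4); 0 (modulus 0). The spectral radius is the largest modulus: r(A) = 4. (Cross-check: r(A) ≤ ||A||_2 ≈ 10.0011; equality holds whenever A is normal, though it can also hold for some non-normal A.)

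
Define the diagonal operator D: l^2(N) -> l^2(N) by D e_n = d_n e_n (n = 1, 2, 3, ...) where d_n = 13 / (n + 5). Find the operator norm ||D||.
||D|| = 13/6 (attained at n = 1)

For D diagonal, ||D|| = sup_n |d_n| = sup_n 13/(n + 5). This is positive and strictly decreasing in n, so the supremum is attained at n = 1: d_1 = 13/(1 + 5) = 13/6. Hence ||D|| = 13/6.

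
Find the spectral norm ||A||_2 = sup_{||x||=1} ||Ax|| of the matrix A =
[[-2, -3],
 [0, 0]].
||A||_2 = sqrt(13) ≈ 3.6056 (= sqrt(largest eigenvalue of A^T A))

||A||_2 = sigma_max(A) = sqrt(lambda_max(A^T A)). Form the symmetric matrix M = A^T A =
[[4, 6],
 [6, 9]].
Its characteristic polynomial (trace, determinant of M give the coefficients) is
  p(λ) = det(λ I - M) = λ^2 - 13λ.
For λ^2 - 13λ the discriminant is 169. It is a perfect square (13^2), so the roots are rational: λ = (13 ± 13)/2 = 13, 0.
So the eigenvalues of A^T A are ≈ 0, 13 (all ≥ 0, as they must be for A^T A). The largest is λ_max = 13, hence ||A||_2 = sqrt(λ_max) = sqrt(13) ≈ 3.6056.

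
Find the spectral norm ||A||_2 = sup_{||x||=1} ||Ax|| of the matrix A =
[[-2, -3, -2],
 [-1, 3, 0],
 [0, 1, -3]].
||A||_2 ≈ 4.628 (= sqrt(largest eigenvalue of A^T A))

||A||_2 = sigma_max(A) = sqrt(lambda_max(A^T A)). Form the symmetric matrix M = A^T A =
[[5, 3, 4],
 [3, 19, 3],
 [4, 3, 13]].
Its characteristic polynomial (trace, sum of principal 2x2 minors, determinant of M give the coefficients) is
  p(λ) = det(λ I - M) = λ^3 - 37λ^2 + 373λ - 841.
No integer candidate from the rational root theorem (±divisors of 841) is a root, so the roots are irrational. The cubic discriminant is Δ = 2313392 > 0, so there are three distinct real roots. p(3) = -28 and p(4) = 123 have opposite signs, so a root lies in (3, 4); Newton's method refines it to λ ≈ 3.1614. p(12) = 35 and p(13) = -48 have opposite signs, so a root lies in (12, 13); Newton's method refines it to λ ≈ 12.4205. p(21) = -64 and p(22) = 105 have opposite signs, so a root lies in (21, 22); Newton's method refines it to λ ≈ 21.4182. Check (Vieta): the three roots sum to 37, matching tr M = 37.
So the eigenvalues of A^T A are ≈ 3.1614, 12.4205, 21.4182 (all ≥ 0, as they must be for A^T A). The largest is λ_max ≈ 21.4182, hence ||A||_2 = sqrt(λ_max) ≈ 4.628.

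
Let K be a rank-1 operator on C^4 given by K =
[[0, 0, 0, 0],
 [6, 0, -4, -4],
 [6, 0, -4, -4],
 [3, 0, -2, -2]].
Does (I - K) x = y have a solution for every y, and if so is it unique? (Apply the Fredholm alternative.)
(I - K) is invertible (det(I - K) = 7 ≠ 0), so for every y in C^4 the equation (I - K) x = y has a unique solution.

K has rank 1, so it is an outer product K = u v^T: every row of K is a multiple of one row vector. Reading off the entries, u = (0, 2, 2, 1) and v = (3, 0, -2, -2) (row i of K equals u_i·v^T). A rank-one matrix u v^T satisfies K u = u (v·u) and kills the (3)-dimensional subspace v^⊥, so its characteristic polynomial is lambda^3 (lambda - v·u) with v·u = tr K = -6. Hence the eigenvalues of I - K are 1 (multiplicity 3) and 1 - (-6) = 7, so det(I - K) = 7. (Direct check: I - K =
[[1, 0, 0, 0],
 [-6, 1, 4, 4],
 [-6, 0, 5, 4],
 [-3, 0, 2, 3]]
has determinant 7.) The finite-dimensional Fredholm alternative says: either (I - K) is invertible, or ker(I - K) ≠ {0} and then range(I - K) = ker((I - K)^*)^⊥, with dim ker(I - K) = dim ker((I - K)^*). Since det(I - K) ≠ 0, 1 is not an eigenvalue of K and ker(I - K) = {0}, so we are in the first case: for every y there is a unique x = (I - K)^(-1) y. Explicitly, by the Sherman–Morrison formula, (I - u v^T)^(-1) = I + u v^T/(1 - v·u), i.e. (I - K)^(-1) = I + K/(7).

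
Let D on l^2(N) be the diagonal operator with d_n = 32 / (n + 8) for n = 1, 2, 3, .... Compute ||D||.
||D|| = 32/9 (attained at n = 1)

For D diagonal, ||D|| = sup_n |d_n| = sup_n 32/(n + 8). This is positive and strictly decreasing in n, so the supremum is attained at n = 1: d_1 = 32/(1 + 8) = 32/9. Hence ||D|| = 32/9.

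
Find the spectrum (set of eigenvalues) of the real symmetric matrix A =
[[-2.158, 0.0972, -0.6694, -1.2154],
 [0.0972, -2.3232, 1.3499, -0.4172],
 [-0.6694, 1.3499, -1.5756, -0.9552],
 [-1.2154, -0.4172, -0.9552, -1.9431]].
sigma(A) ≈ {-4, -3, -1, 0}

A is real symmetric, so its spectrum consists of real eigenvalues. Expanding the characteristic polynomial of the displayed matrix gives
  det(λ I - A) = p(λ) = λ^4 + (8)λ^3 + (19)λ^2 + (12)λ + (0).
Solving p(λ) = 0 yields eigenvalues ≈ -4, -3, -1, 0. (A is shown rounded to 4 decimals, so these recover the underlying integer eigenvalues to within that precision.)
Verification: the trace of A = -8 equals the sum of eigenvalues -8, and det(A) ≈ 0.0001 matches the eigenvalue product 0.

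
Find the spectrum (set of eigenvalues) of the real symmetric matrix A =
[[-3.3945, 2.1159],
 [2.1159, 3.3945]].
sigma(A) ≈ {-4, 4}

A is real symmetric, so its spectrum consists of real eigenvalues. Expanding the characteristic polynomial of the displayed matrix gives
  det(λ I - A) = p(λ) = λ^2 + (0)λ + (-16).
Solving p(λ) = 0 yields eigenvalues ≈ -4, 4. (A is shown rounded to 4 decimals, so these recover the underlying integer eigenvalues to within that precision.)
Verification: the trace of A = 0 equals the sum of eigenvalues 0, and det(A) ≈ -15.9997 matches the eigenvalue product -16.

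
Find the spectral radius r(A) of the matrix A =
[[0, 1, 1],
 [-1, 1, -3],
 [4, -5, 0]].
r(A) ≈ 4.4738

The eigenvalues of A are the roots of its characteristic polynomial. With M = A (coefficients from the trace, the sum of principal 2x2 minors, and det A):
  p(λ) = det(λ I - M) = λ^3 - λ^2 - 18λ + 11.
No integer candidate from the rational root theorem (±divisors of 11) is a root, so the roots are irrational. The cubic discriminant is Δ = 23993 > 0, so there are three distinct real roots. p(-5) = -49 and p(-4) = 3 have opposite signs, so a root lies in (-5, -4); Newton's method refines it to λ ≈ -4.0769. p(0) = 11 and p(1) = -7 have opposite signs, so a root lies in (0, 1); Newton's method refines it to λ ≈ 0.6031. p(4) = -13 and p(5) = 21 have opposite signs, so a root lies in (4, 5); Newton's method refines it to λ ≈ 4.4738. Check (Vieta): the three roots sum to 1, matching tr M = 1.
Thus the eigenvalues (to 4 decimals) are -4.0769 (modulus 4.0769); 0.6031 (modulus 0.6031); 4.4738 (modulus 4.4738). The spectral radius is the largest modulus: r(A) ≈ 4.4738. (Cross-check: r(A) ≤ ||A||_2 ≈ 6.6283; equality holds whenever A is normal, though it can also hold for some non-normal A.)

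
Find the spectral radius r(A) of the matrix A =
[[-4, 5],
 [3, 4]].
r(A) = sqrt(124)/2 ≈ 5.5678

The eigenvalues of A are the roots of its characteristic polynomial. With M = A (coefficients from the trace and determinant):
  p(λ) = det(λ I - M) = λ^2 - 31.
For λ^2 - 31 the discriminant is 124. It is nonnegative but not a perfect square, so the roots are real and irrational: λ = ± sqrt(124)/2 ≈ 5.5678, -5.5678.
Thus the eigenvalues (to 4 decimals) are 5.5678 (modulus 5.5678); -5.5678 (modulus 5.5678). The spectral radius is the largest modulus: r(A) = sqrt(124)/2 ≈ 5.5678. (Cross-check: r(A) ≤ ||A||_2 ≈ 6.6569; equality holds whenever A is normal, though it can also hold for some non-normal A.)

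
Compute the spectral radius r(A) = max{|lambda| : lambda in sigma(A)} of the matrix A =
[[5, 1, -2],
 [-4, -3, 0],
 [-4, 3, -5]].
r(A) ≈ 5.5561

The eigenvalues of A are the roots of its characteristic polynomial. With M = A (coefficients from the trace, the sum of principal 2x2 minors, and det A):
  p(λ) = det(λ I - M) = λ^3 + 3λ^2 - 29λ - 103.
No integer candidate from the rational root theorem (±divisors of 103) is a root, so the roots are irrational. The cubic discriminant is Δ = -8896 < 0, so there is one real root and a complex-conjugate pair. p(5) = -48 and p(6) = 47 have opposite signs, so a root lies in (5, 6); Newton's method refines it to λ ≈ 5.5561. Dividing out (λ - (5.5561)) leaves approximately λ^2 + 8.5561λ + 18.5383. For λ^2 + 8.5561λ + 18.5383 the discriminant is -0.9465. It is negative, so the remaining roots are the complex-conjugate pair λ ≈ -4.278 ± 0.4864i. Their product equals the constant term, so |λ|^2 ≈ 18.5383 and |λ| ≈ 4.3056.
Thus the eigenvalues (to 4 decimals) are 5.5561 (modulus 5.5561); -4.278 ± 0.4864i (modulus 4.3056). The spectral radius is the largest modulus: r(A) ≈ 5.5561. (Cross-check: r(A) ≤ ||A||_2 ≈ 7.7595; equality holds whenever A is normal, though it can also hold for some non-normal A.)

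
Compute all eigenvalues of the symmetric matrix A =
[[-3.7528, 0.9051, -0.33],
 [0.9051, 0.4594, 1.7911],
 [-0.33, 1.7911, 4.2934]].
sigma(A) ≈ {-4, 0, 5}

A is real symmetric, so its spectrum consists of real eigenvalues. Expanding the characteristic polynomial of the displayed matrix gives
  det(λ I - A) = p(λ) = λ^3 + (-1)λ^2 + (-20)λ + (0).
Solving p(λ) = 0 yields eigenvalues ≈ -4, 0, 5. (A is shown rounded to 4 decimals, so these recover the underlying integer eigenvalues to within that precision.)
Verification: the trace of A = 1 equals the sum of eigenvalues 1, and det(A) ≈ 0.0000 matches the eigenvalue product 0.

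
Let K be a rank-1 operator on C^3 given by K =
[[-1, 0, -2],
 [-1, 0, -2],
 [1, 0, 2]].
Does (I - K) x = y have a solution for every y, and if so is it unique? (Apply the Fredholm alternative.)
(I - K) is singular (det(I - K) = 0, i.e. 1 ∈ sigma(K)). (I - K) x = y is solvable iff y ⊥ ker((I - K)^*) = span{(1, 0, 2)}, i.e. iff y_1 + 2y_3 = 0. When solvable, the solutions are x = y + c·(-1, -1, 1), c arbitrary (ker(I - K) = span{(-1, -1, 1)}, dimension 1).

K has rank 1, so it is an outer product K = u v^T: every row of K is a multiple of one row vector. Reading off the entries, u = (-1, -1, 1) and v = (1, 0, 2) (row i of K equals u_i·v^T). A rank-one matrix u v^T satisfies K u = u (v·u) and kills the (2)-dimensional subspace v^⊥, so its characteristic polynomial is lambda^2 (lambda - v·u) with v·u = tr K = 1. Hence the eigenvalues of I - K are 1 (multiplicity 2) and 1 - (1) = 0, so det(I - K) = 0. (Direct check: I - K =
[[2, 0, 2],
 [1, 1, 2],
 [-1, 0, -1]]
has determinant 0.) So 1 is an eigenvalue of K and (I - K) is not invertible. The finite-dimensional Fredholm alternative says: either (I - K) is invertible, or ker(I - K) ≠ {0} and then range(I - K) = ker((I - K)^*)^⊥, with dim ker(I - K) = dim ker((I - K)^*). We are in the second case, so we need both kernels. Kernel of I - K: (I - K) u = u - u (v·u) = u - u = 0, so ker(I - K) = span{u} = span{(-1, -1, 1)} (it is exactly 1-dimensional because rank(I - K) = 2). Kernel of the adjoint: K is real, so (I - K)^* = I - K^T = I - v u^T, and (I - v u^T) v = v - v (u·v) = 0; hence ker((I - K)^*) = span{v} = span{(1, 0, 2)}. Therefore (I - K) x = y is solvable iff <y, v> = 0, i.e. iff y_1 + 2y_3 = 0. When this holds, K y = u (v·y) = 0, so (I - K) y = y and x = y is a particular solution; the full solution set is the line x = y + c·u = y + c·(-1, -1, 1), c ∈ C.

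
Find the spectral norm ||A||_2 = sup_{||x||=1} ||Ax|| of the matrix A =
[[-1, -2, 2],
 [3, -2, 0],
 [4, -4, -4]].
||A||_2 ≈ 7.5691 (= sqrt(largest eigenvalue of A^T A))

||A||_2 = sigma_max(A) = sqrt(lambda_max(A^T A)). Form the symmetric matrix M = A^T A =
[[26, -20, -18],
 [-20, 24, 12],
 [-18, 12, 20]].
Its characteristic polynomial (trace, sum of principal 2x2 minors, determinant of M give the coefficients) is
  p(λ) = det(λ I - M) = λ^3 - 70λ^2 + 756λ - 1600.
No integer candidate from the rational root theorem (±divisors of 1600) is a root, so the roots are irrational. The cubic discriminant is Δ = 331977536 > 0, so there are three distinct real roots. p(2) = -360 and p(3) = 65 have opposite signs, so a root lies in (2, 3); Newton's method refines it to λ ≈ 2.826. p(9) = 263 and p(10) = -40 have opposite signs, so a root lies in (9, 10); Newton's method refines it to λ ≈ 9.8821. p(57) = -745 and p(58) = 1880 have opposite signs, so a root lies in (57, 58); Newton's method refines it to λ ≈ 57.2919. Check (Vieta): the three roots sum to 70, matching tr M = 70.
So the eigenvalues of A^T A are ≈ 2.826, 9.8821, 57.2919 (all ≥ 0, as they must be for A^T A). The largest is λ_max ≈ 57.2919, hence ||A||_2 = sqrt(λ_max) ≈ 7.5691.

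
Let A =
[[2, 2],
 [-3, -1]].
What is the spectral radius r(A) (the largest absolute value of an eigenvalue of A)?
r(A) = 2

The eigenvalues of A are the roots of its characteristic polynomial. With M = A (coefficients from the trace and determinant):
  p(λ) = det(λ I - M) = λ^2 - λ + 4.
For λ^2 - λ + 4 the discriminant is -15. It is negative, so the roots are the complex-conjugate pair λ = 1/2 ± (sqrt(15)/2) i ≈ 0.5 ± 1.9365i. For a conjugate pair the product of the roots equals the constant term, so |λ|^2 = 4 and |λ| = sqrt(4) = 2.
Thus the eigenvalues (to 4 decimals) are 0.5 ± 1.9365i (modulus 2). The spectral radius is the largest modulus: r(A) = 2. (Cross-check: r(A) ≤ ||A||_2 ≈ 4.1306; equality holds whenever A is normal, though it can also hold for some non-normal A.)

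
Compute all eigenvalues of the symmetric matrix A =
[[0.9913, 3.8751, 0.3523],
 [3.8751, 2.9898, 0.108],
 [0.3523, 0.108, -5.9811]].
sigma(A) ≈ {-6, -2, 6}

A is real symmetric, so its spectrum consists of real eigenvalues. Expanding the characteristic polynomial of the displayed matrix gives
  det(λ I - A) = p(λ) = λ^3 + (2)λ^2 + (-36)λ + (-72).
Solving p(λ) = 0 yields eigenvalues ≈ -6, -2, 6. (A is shown rounded to 4 decimals, so these recover the underlying integer eigenvalues to within that precision.)
Verification: the trace of A = -2 equals the sum of eigenvalues -2, and det(A) ≈ 72.0001 matches the eigenvalue product 72.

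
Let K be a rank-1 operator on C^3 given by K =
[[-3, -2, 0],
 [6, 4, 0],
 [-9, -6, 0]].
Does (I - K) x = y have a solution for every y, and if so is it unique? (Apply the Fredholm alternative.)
(I - K) is singular (det(I - K) = 0, i.e. 1 ∈ sigma(K)). (I - K) x = y is solvable iff y ⊥ ker((I - K)^*) = span{(-3, -2, 0)}, i.e. iff -3y_1 - 2y_2 = 0. When solvable, the solutions are x = y + c·(1, -2, 3), c arbitrary (ker(I - K) = span{(1, -2, 3)}, dimension 1).

K has rank 1, so it is an outer product K = u v^T: every row of K is a multiple of one row vector. Reading off the entries, u = (1, -2, 3) and v = (-3, -2, 0) (row i of K equals u_i·v^T). A rank-one matrix u v^T satisfies K u = u (v·u) and kills the (2)-dimensional subspace v^⊥, so its characteristic polynomial is lambda^2 (lambda - v·u) with v·u = tr K = 1. Hence the eigenvalues of I - K are 1 (multiplicity 2) and 1 - (1) = 0, so det(I - K) = 0. (Direct check: I - K =
[[4, 2, 0],
 [-6, -3, 0],
 [9, 6, 1]]
has determinant 0.) So 1 is an eigenvalue of K and (I - K) is not invertible. The finite-dimensional Fredholm alternative says: either (I - K) is invertible, or ker(I - K) ≠ {0} and then range(I - K) = ker((I - K)^*)^⊥, with dim ker(I - K) = dim ker((I - K)^*). We are in the second case, so we need both kernels. Kernel of I - K: (I - K) u = u - u (v·u) = u - u = 0, so ker(I - K) = span{u} = span{(1, -2, 3)} (it is exactly 1-dimensional because rank(I - K) = 2). Kernel of the adjoint: K is real, so (I - K)^* = I - K^T = I - v u^T, and (I - v u^T) v = v - v (u·v) = 0; hence ker((I - K)^*) = span{v} = span{(-3, -2, 0)}. Therefore (I - K) x = y is solvable iff <y, v> = 0, i.e. iff -3y_1 - 2y_2 = 0. When this holds, K y = u (v·y) = 0, so (I - K) y = y and x = y is a particular solution; the full solution set is the line x = y + c·u = y + c·(1, -2, 3), c ∈ C.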